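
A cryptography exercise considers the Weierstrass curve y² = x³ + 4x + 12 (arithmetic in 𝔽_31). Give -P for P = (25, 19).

-(25, 19) = (25, -19 mod 31) = (25, 12).

(25, 12)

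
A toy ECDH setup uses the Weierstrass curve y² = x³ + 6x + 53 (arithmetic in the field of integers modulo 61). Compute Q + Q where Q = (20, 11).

tangent at (20, 11): λ = (3·20² + 6)/(2·11) ≡ 47/22. 22⁻¹ ≡ 25 (mod 61), so λ ≡ 47·25 ≡ 16.
  x = λ² - 20 - 20 = 256 - 40 ≡ 33; y = λ·(20 - 33) - 11 ≡ 25. → (33, 25)

(33, 25)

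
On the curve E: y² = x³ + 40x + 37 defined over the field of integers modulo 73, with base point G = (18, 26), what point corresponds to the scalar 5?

Double-and-add on 5 = (101)₂. Start with G = (18, 26) for the leading 1-bit.
double: tangent at (18, 26): λ = (3·18² + 40)/(2·26) ≡ 63/52. 52⁻¹ ≡ 66 (mod 73) since 52·66 = 3432 ≡ 1, so λ ≡ 63·66 ≡ 70.
  x = λ² - 18 - 18 = 4900 - 36 ≡ 46; y = λ·(18 - 46) - 26 ≡ 58. → (46, 58)
double: tangent at (46, 58): λ = (3·46² + 40)/(2·58) ≡ 37/43. 43⁻¹ ≡ 17 (mod 73), so λ ≡ 37·17 ≡ 45.
  x = λ² - 46 - 46 = 2025 - 92 ≡ 35; y = λ·(46 - 35) - 58 ≡ 72. → (35, 72)
add G: (35, 72) + (18, 26). λ = (26 - 72)/(18 - 35) ≡ 27/56 mod 73. 56⁻¹ ≡ 30 (mod 73), so λ ≡ 7.
  x = λ² - 35 - 18 = 49 - 53 ≡ 69; y = λ·(35 - 69) - 72 ≡ 55. → (69, 55)

(69, 55)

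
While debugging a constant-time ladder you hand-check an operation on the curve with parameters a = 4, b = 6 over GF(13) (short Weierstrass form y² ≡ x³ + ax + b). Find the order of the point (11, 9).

7

2P: tangent at (11, 9): λ = (3·11² + 4)/(2·9) ≡ 3/5. 5⁻¹ ≡ 8 (mod 13), so λ ≡ 3·8 ≡ 11.
  x = λ² - 11 - 11 = 121 - 22 ≡ 8; y = λ·(11 - 8) - 9 ≡ 11. → (8, 11)
3P: (8, 11) + (11, 9). λ = (9 - 11)/(11 - 8) ≡ 11/3 mod 13. 3⁻¹ ≡ 9 (mod 13), so λ ≡ 8.
  x = λ² - 8 - 11 = 64 - 19 ≡ 6; y = λ·(8 - 6) - 11 ≡ 5. → (6, 5)
4P: (6, 5) + (11, 9). λ = (9 - 5)/(11 - 6) ≡ 4/5 mod 13. 5⁻¹ ≡ 8 (mod 13), so λ ≡ 6.
  x = λ² - 6 - 11 = 36 - 17 ≡ 6; y = λ·(6 - 6) - 5 ≡ 8. → (6, 8)
5P: (6, 8) + (11, 9). λ = (9 - 8)/(11 - 6) ≡ 1/5 mod 13. 5⁻¹ ≡ 8 (mod 13), so λ ≡ 8.
  x = λ² - 6 - 11 = 64 - 17 ≡ 8; y = λ·(6 - 8) - 8 ≡ 2. → (8, 2)
6P: (8, 2) + (11, 9). λ = (9 - 2)/(11 - 8) ≡ 7/3 mod 13. 3⁻¹ ≡ 9 (mod 13) since 3·9 = 27 ≡ 1, so λ ≡ 11.
  x = λ² - 8 - 11 = 121 - 19 ≡ 11; y = λ·(8 - 11) - 2 ≡ 4. → (11, 4)
7P: (11, 4) + (11, 9): same x and y₁ ≡ -y₂, so the sum is O.
7P = O, so the order is 7.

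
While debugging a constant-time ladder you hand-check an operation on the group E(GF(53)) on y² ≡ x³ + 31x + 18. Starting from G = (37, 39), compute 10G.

(45, 0)

Repeated addition: build up to 10G.
2G: tangent at (37, 39): λ = (3·37² + 31)/(2·39) ≡ 4/25. 25⁻¹ ≡ 17 (mod 53), so λ ≡ 4·17 ≡ 15.
  x = λ² - 37 - 37 = 225 - 74 ≡ 45; y = λ·(37 - 45) - 39 ≡ 0. → (45, 0)
3G: (45, 0) + (37, 39). λ = (39 - 0)/(37 - 45) ≡ 39/45 mod 53. 45⁻¹ ≡ 33 (mod 53), so λ ≡ 15.
  x = λ² - 45 - 37 = 225 - 82 ≡ 37; y = λ·(45 - 37) - 0 ≡ 14. → (37, 14)
4G: (37, 14) + (37, 39): same x and y₁ ≡ -y₂, so the sum is the point at infinity.
5G: the point at infinity + (37, 39) = (37, 39) (identity).
6G: tangent at (37, 39): λ = (3·37² + 31)/(2·39) ≡ 4/25. 25⁻¹ ≡ 17 (mod 53), so λ ≡ 4·17 ≡ 15.
  x = λ² - 37 - 37 = 225 - 74 ≡ 45; y = λ·(37 - 45) - 39 ≡ 0. → (45, 0)
7G: (45, 0) + (37, 39). λ = (39 - 0)/(37 - 45) ≡ 39/45 mod 53. 45⁻¹ ≡ 33 (mod 53), so λ ≡ 15.
  x = λ² - 45 - 37 = 225 - 82 ≡ 37; y = λ·(45 - 37) - 0 ≡ 14. → (37, 14)
8G: (37, 14) + (37, 39): same x and y₁ ≡ -y₂, so the sum is the point at infinity.
9G: the point at infinity + (37, 39) = (37, 39) (identity).
10G: tangent at (37, 39): λ = (3·37² + 31)/(2·39) ≡ 4/25. 25⁻¹ ≡ 17 (mod 53) since 25·17 = 425 ≡ 1, so λ ≡ 4·17 ≡ 15.
  x = λ² - 37 - 37 = 225 - 74 ≡ 45; y = λ·(37 - 45) - 39 ≡ 0. → (45, 0)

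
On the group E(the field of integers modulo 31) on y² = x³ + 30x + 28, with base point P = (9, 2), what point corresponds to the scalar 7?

Repeated addition: build up to 7P.
2P: tangent at (9, 2): λ = (3·9² + 30)/(2·2) ≡ 25/4. 4⁻¹ ≡ 8 (mod 31), so λ ≡ 25·8 ≡ 14.
  x = λ² - 9 - 9 = 196 - 18 ≡ 23; y = λ·(9 - 23) - 2 ≡ 19. → (23, 19)
3P: (23, 19) + (9, 2). λ = (2 - 19)/(9 - 23) ≡ 14/17 mod 31. 17⁻¹ ≡ 11 (mod 31) since 17·11 = 187 ≡ 1, so λ ≡ 30.
  x = λ² - 23 - 9 = 900 - 32 ≡ 0; y = λ·(23 - 0) - 19 ≡ 20. → (0, 20)
4P: (0, 20) + (9, 2). λ = (2 - 20)/(9 - 0) ≡ 13/9 mod 31. 9⁻¹ ≡ 7 (mod 31), so λ ≡ 29.
  x = λ² - 0 - 9 = 841 - 9 ≡ 26; y = λ·(0 - 26) - 20 ≡ 1. → (26, 1)
5P: (26, 1) + (9, 2). λ = (2 - 1)/(9 - 26) ≡ 1/14 mod 31. 14⁻¹ ≡ 20 (mod 31), so λ ≡ 20.
  x = λ² - 26 - 9 = 400 - 35 ≡ 24; y = λ·(26 - 24) - 1 ≡ 8. → (24, 8)
6P: (24, 8) + (9, 2). λ = (2 - 8)/(9 - 24) ≡ 25/16 mod 31. 16⁻¹ ≡ 2 (mod 31), so λ ≡ 19.
  x = λ² - 24 - 9 = 361 - 33 ≡ 18; y = λ·(24 - 18) - 8 ≡ 13. → (18, 13)
7P: (18, 13) + (9, 2). λ = (2 - 13)/(9 - 18) ≡ 20/22 mod 31. 22⁻¹ ≡ 24 (mod 31) since 22·24 = 528 ≡ 1, so λ ≡ 15.
  x = λ² - 18 - 9 = 225 - 27 ≡ 12; y = λ·(18 - 12) - 13 ≡ 15. → (12, 15)

(12, 15)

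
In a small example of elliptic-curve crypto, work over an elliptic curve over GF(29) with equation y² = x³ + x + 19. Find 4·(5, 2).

Write G = (5, 2).
Double-and-add on 4 = (100)₂. Start with G = (5, 2) for the leading 1-bit.
double: tangent at (5, 2): λ = (3·5² + 1)/(2·2) ≡ 18/4. 4⁻¹ ≡ 22 (mod 29), so λ ≡ 18·22 ≡ 19.
  x = λ² - 5 - 5 = 361 - 10 ≡ 3; y = λ·(5 - 3) - 2 ≡ 7. → (3, 7)
double: tangent at (3, 7): λ = (3·3² + 1)/(2·7) ≡ 28/14. 14⁻¹ ≡ 27 (mod 29), so λ ≡ 28·27 ≡ 2.
  x = λ² - 3 - 3 = 4 - 6 ≡ 27; y = λ·(3 - 27) - 7 ≡ 3. → (27, 3)

(27, 3)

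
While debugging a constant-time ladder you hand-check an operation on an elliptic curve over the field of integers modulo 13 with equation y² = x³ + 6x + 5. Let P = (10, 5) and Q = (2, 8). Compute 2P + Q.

(1, 5)

First 2P:
Repeated addition: build up to 2P.
2P: tangent at (10, 5): λ = (3·10² + 6)/(2·5) ≡ 7/10. 10⁻¹ ≡ 4 (mod 13) since 10·4 = 40 ≡ 1, so λ ≡ 7·4 ≡ 2.
  x = λ² - 10 - 10 = 4 - 20 ≡ 10; y = λ·(10 - 10) - 5 ≡ 8. → (10, 8)
2P = (10, 8).
Finally 2P + Q:
(10, 8) + (2, 8). λ = (8 - 8)/(2 - 10) ≡ 0/5 mod 13. 5⁻¹ ≡ 8 (mod 13) since 5·8 = 40 ≡ 1, so λ ≡ 0.
  x = λ² - 10 - 2 = 0 - 12 ≡ 1; y = λ·(10 - 1) - 8 ≡ 5. → (1, 5)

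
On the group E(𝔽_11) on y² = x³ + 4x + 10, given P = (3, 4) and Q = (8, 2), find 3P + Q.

First 3P:
Repeated addition: build up to 3P.
2P: tangent at (3, 4): λ = (3·3² + 4)/(2·4) ≡ 9/8. 8⁻¹ ≡ 7 (mod 11) since 8·7 = 56 ≡ 1, so λ ≡ 9·7 ≡ 8.
  x = λ² - 3 - 3 = 64 - 6 ≡ 3; y = λ·(3 - 3) - 4 ≡ 7. → (3, 7)
3P: (3, 7) + (3, 4): same x and y₁ ≡ -y₂, so the sum is ∞.
3P = ∞.
Finally 3P + Q:
∞ + (8, 2) = (8, 2) (identity).

(8, 2)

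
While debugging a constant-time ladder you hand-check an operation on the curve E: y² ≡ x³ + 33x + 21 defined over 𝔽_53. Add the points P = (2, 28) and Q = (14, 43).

(2, 28) + (14, 43). λ = (43 - 28)/(14 - 2) ≡ 15/12 mod 53. 12⁻¹ ≡ 31 (mod 53) since 12·31 = 372 ≡ 1, so λ ≡ 41.
  x = λ² - 2 - 14 = 1681 - 16 ≡ 22; y = λ·(2 - 22) - 28 ≡ 0. → (22, 0)

(22, 0)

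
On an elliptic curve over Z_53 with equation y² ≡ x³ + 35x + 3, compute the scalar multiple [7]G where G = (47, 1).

(3, 33)

Repeated addition: build up to 7G.
2G: tangent at (47, 1): λ = (3·47² + 35)/(2·1) ≡ 37/2. 2⁻¹ ≡ 27 (mod 53), so λ ≡ 37·27 ≡ 45.
  x = λ² - 47 - 47 = 2025 - 94 ≡ 23; y = λ·(47 - 23) - 1 ≡ 19. → (23, 19)
3G: (23, 19) + (47, 1). λ = (1 - 19)/(47 - 23) ≡ 35/24 mod 53. 24⁻¹ ≡ 42 (mod 53) since 24·42 = 1008 ≡ 1, so λ ≡ 39.
  x = λ² - 23 - 47 = 1521 - 70 ≡ 20; y = λ·(23 - 20) - 19 ≡ 45. → (20, 45)
4G: (20, 45) + (47, 1). λ = (1 - 45)/(47 - 20) ≡ 9/27 mod 53. 27⁻¹ ≡ 2 (mod 53), so λ ≡ 18.
  x = λ² - 20 - 47 = 324 - 67 ≡ 45; y = λ·(20 - 45) - 45 ≡ 35. → (45, 35)
5G: (45, 35) + (47, 1). λ = (1 - 35)/(47 - 45) ≡ 19/2 mod 53. 2⁻¹ ≡ 27 (mod 53) since 2·27 = 54 ≡ 1, so λ ≡ 36.
  x = λ² - 45 - 47 = 1296 - 92 ≡ 38; y = λ·(45 - 38) - 35 ≡ 5. → (38, 5)
6G: (38, 5) + (47, 1). λ = (1 - 5)/(47 - 38) ≡ 49/9 mod 53. 9⁻¹ ≡ 6 (mod 53), so λ ≡ 29.
  x = λ² - 38 - 47 = 841 - 85 ≡ 14; y = λ·(38 - 14) - 5 ≡ 2. → (14, 2)
7G: (14, 2) + (47, 1). λ = (1 - 2)/(47 - 14) ≡ 52/33 mod 53. 33⁻¹ ≡ 45 (mod 53), so λ ≡ 8.
  x = λ² - 14 - 47 = 64 - 61 ≡ 3; y = λ·(14 - 3) - 2 ≡ 33. → (3, 33)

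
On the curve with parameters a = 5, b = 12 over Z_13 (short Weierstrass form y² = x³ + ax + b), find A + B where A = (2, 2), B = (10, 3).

(0, 8)

(2, 2) + (10, 3). λ = (3 - 2)/(10 - 2) ≡ 1/8 mod 13. 8⁻¹ ≡ 5 (mod 13) since 8·5 = 40 ≡ 1, so λ ≡ 5.
  x = λ² - 2 - 10 = 25 - 12 ≡ 0; y = λ·(2 - 0) - 2 ≡ 8. → (0, 8)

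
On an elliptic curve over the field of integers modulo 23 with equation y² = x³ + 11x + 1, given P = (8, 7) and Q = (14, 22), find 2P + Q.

(11, 2)

First 2P:
Repeated addition: build up to 2P.
2P: tangent at (8, 7): λ = (3·8² + 11)/(2·7) ≡ 19/14. 14⁻¹ ≡ 5 (mod 23), so λ ≡ 19·5 ≡ 3.
  x = λ² - 8 - 8 = 9 - 16 ≡ 16; y = λ·(8 - 16) - 7 ≡ 15. → (16, 15)
2P = (16, 15).
Finally 2P + Q:
(16, 15) + (14, 22). λ = (22 - 15)/(14 - 16) ≡ 7/21 mod 23. 21⁻¹ ≡ 11 (mod 23), so λ ≡ 8.
  x = λ² - 16 - 14 = 64 - 30 ≡ 11; y = λ·(16 - 11) - 15 ≡ 2. → (11, 2)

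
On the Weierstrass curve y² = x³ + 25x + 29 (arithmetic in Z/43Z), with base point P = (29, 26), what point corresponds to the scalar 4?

(11, 42)

Repeated addition: build up to 4P.
2P: tangent at (29, 26): λ = (3·29² + 25)/(2·26) ≡ 11/9. 9⁻¹ ≡ 24 (mod 43), so λ ≡ 11·24 ≡ 6.
  x = λ² - 29 - 29 = 36 - 58 ≡ 21; y = λ·(29 - 21) - 26 ≡ 22. → (21, 22)
3P: (21, 22) + (29, 26). λ = (26 - 22)/(29 - 21) ≡ 4/8 mod 43. 8⁻¹ ≡ 27 (mod 43), so λ ≡ 22.
  x = λ² - 21 - 29 = 484 - 50 ≡ 4; y = λ·(21 - 4) - 22 ≡ 8. → (4, 8)
4P: (4, 8) + (29, 26). λ = (26 - 8)/(29 - 4) ≡ 18/25 mod 43. 25⁻¹ ≡ 31 (mod 43) since 25·31 = 775 ≡ 1, so λ ≡ 42.
  x = λ² - 4 - 29 = 1764 - 33 ≡ 11; y = λ·(4 - 11) - 8 ≡ 42. → (11, 42)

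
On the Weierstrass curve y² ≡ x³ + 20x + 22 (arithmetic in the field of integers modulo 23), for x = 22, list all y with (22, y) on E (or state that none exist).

x³ + 20x + 22 = 11110 ≡ 1 (mod 23).
Square roots of 1 mod 23: 1 and 22 (since 1² = 1 ≡ 1).

1, 22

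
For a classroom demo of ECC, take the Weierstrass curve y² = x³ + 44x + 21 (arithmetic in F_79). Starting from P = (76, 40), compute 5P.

(16, 70)

Repeated addition: build up to 5P.
2P: tangent at (76, 40): λ = (3·76² + 44)/(2·40) ≡ 71/1. 1⁻¹ ≡ 1 (mod 79), so λ ≡ 71·1 ≡ 71.
  x = λ² - 76 - 76 = 5041 - 152 ≡ 70; y = λ·(76 - 70) - 40 ≡ 70. → (70, 70)
3P: (70, 70) + (76, 40). λ = (40 - 70)/(76 - 70) ≡ 49/6 mod 79. 6⁻¹ ≡ 66 (mod 79), so λ ≡ 74.
  x = λ² - 70 - 76 = 5476 - 146 ≡ 37; y = λ·(70 - 37) - 70 ≡ 2. → (37, 2)
4P: (37, 2) + (76, 40). λ = (40 - 2)/(76 - 37) ≡ 38/39 mod 79. 39⁻¹ ≡ 77 (mod 79) since 39·77 = 3003 ≡ 1, so λ ≡ 3.
  x = λ² - 37 - 76 = 9 - 113 ≡ 54; y = λ·(37 - 54) - 2 ≡ 26. → (54, 26)
5P: (54, 26) + (76, 40). λ = (40 - 26)/(76 - 54) ≡ 14/22 mod 79. 22⁻¹ ≡ 18 (mod 79) since 22·18 = 396 ≡ 1, so λ ≡ 15.
  x = λ² - 54 - 76 = 225 - 130 ≡ 16; y = λ·(54 - 16) - 26 ≡ 70. → (16, 70)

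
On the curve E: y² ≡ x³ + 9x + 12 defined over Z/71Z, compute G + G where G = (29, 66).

(50, 54)

tangent at (29, 66): λ = (3·29² + 9)/(2·66) ≡ 47/61. 61⁻¹ ≡ 7 (mod 71), so λ ≡ 47·7 ≡ 45.
  x = λ² - 29 - 29 = 2025 - 58 ≡ 50; y = λ·(29 - 50) - 66 ≡ 54. → (50, 54)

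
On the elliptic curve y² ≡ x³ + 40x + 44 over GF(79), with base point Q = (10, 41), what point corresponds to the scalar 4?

(35, 0)

Double-and-add on 4 = (100)₂. Start with Q = (10, 41) for the leading 1-bit.
double: tangent at (10, 41): λ = (3·10² + 40)/(2·41) ≡ 24/3. 3⁻¹ ≡ 53 (mod 79) since 3·53 = 159 ≡ 1, so λ ≡ 24·53 ≡ 8.
  x = λ² - 10 - 10 = 64 - 20 ≡ 44; y = λ·(10 - 44) - 41 ≡ 3. → (44, 3)
double: tangent at (44, 3): λ = (3·44² + 40)/(2·3) ≡ 2/6. 6⁻¹ ≡ 66 (mod 79), so λ ≡ 2·66 ≡ 53.
  x = λ² - 44 - 44 = 2809 - 88 ≡ 35; y = λ·(44 - 35) - 3 ≡ 0. → (35, 0)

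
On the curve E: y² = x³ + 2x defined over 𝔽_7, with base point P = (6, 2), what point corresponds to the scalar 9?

(6, 2)

Repeated addition: build up to 9P.
2P: tangent at (6, 2): λ = (3·6² + 2)/(2·2) ≡ 5/4. 4⁻¹ ≡ 2 (mod 7), so λ ≡ 5·2 ≡ 3.
  x = λ² - 6 - 6 = 9 - 12 ≡ 4; y = λ·(6 - 4) - 2 ≡ 4. → (4, 4)
3P: (4, 4) + (6, 2). λ = (2 - 4)/(6 - 4) ≡ 5/2 mod 7. 2⁻¹ ≡ 4 (mod 7), so λ ≡ 6.
  x = λ² - 4 - 6 = 36 - 10 ≡ 5; y = λ·(4 - 5) - 4 ≡ 4. → (5, 4)
4P: (5, 4) + (6, 2). λ = (2 - 4)/(6 - 5) ≡ 5/1 mod 7. 1⁻¹ ≡ 1 (mod 7), so λ ≡ 5.
  x = λ² - 5 - 6 = 25 - 11 ≡ 0; y = λ·(5 - 0) - 4 ≡ 0. → (0, 0)
5P: (0, 0) + (6, 2). λ = (2 - 0)/(6 - 0) ≡ 2/6 mod 7. 6⁻¹ ≡ 6 (mod 7) since 6·6 = 36 ≡ 1, so λ ≡ 5.
  x = λ² - 0 - 6 = 25 - 6 ≡ 5; y = λ·(0 - 5) - 0 ≡ 3. → (5, 3)
6P: (5, 3) + (6, 2). λ = (2 - 3)/(6 - 5) ≡ 6/1 mod 7. 1⁻¹ ≡ 1 (mod 7), so λ ≡ 6.
  x = λ² - 5 - 6 = 36 - 11 ≡ 4; y = λ·(5 - 4) - 3 ≡ 3. → (4, 3)
7P: (4, 3) + (6, 2). λ = (2 - 3)/(6 - 4) ≡ 6/2 mod 7. 2⁻¹ ≡ 4 (mod 7) since 2·4 = 8 ≡ 1, so λ ≡ 3.
  x = λ² - 4 - 6 = 9 - 10 ≡ 6; y = λ·(4 - 6) - 3 ≡ 5. → (6, 5)
8P: (6, 5) + (6, 2): same x and y₁ ≡ -y₂, so the sum is O.
9P: O + (6, 2) = (6, 2) (identity).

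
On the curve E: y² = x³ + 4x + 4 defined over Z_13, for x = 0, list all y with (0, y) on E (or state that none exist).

x³ + 4x + 4 = 4 ≡ 4 (mod 13).
Square roots of 4 mod 13: 2 and 11 (since 2² = 4 ≡ 4).

2, 11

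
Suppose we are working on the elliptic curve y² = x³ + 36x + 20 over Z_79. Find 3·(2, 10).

(7, 33)

Write Q = (2, 10).
Repeated addition: build up to 3Q.
2Q: tangent at (2, 10): λ = (3·2² + 36)/(2·10) ≡ 48/20. 20⁻¹ ≡ 4 (mod 79) since 20·4 = 80 ≡ 1, so λ ≡ 48·4 ≡ 34.
  x = λ² - 2 - 2 = 1156 - 4 ≡ 46; y = λ·(2 - 46) - 10 ≡ 74. → (46, 74)
3Q: (46, 74) + (2, 10). λ = (10 - 74)/(2 - 46) ≡ 15/35 mod 79. 35⁻¹ ≡ 70 (mod 79) since 35·70 = 2450 ≡ 1, so λ ≡ 23.
  x = λ² - 46 - 2 = 529 - 48 ≡ 7; y = λ·(46 - 7) - 74 ≡ 33. → (7, 33)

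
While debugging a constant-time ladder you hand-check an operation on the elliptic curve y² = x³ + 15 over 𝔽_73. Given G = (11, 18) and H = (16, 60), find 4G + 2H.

First 4G:
Double-and-add on 4 = (100)₂. Start with G = (11, 18) for the leading 1-bit.
double: tangent at (11, 18): λ = (3·11² + 0)/(2·18) ≡ 71/36. 36⁻¹ ≡ 71 (mod 73), so λ ≡ 71·71 ≡ 4.
  x = λ² - 11 - 11 = 16 - 22 ≡ 67; y = λ·(11 - 67) - 18 ≡ 50. → (67, 50)
double: tangent at (67, 50): λ = (3·67² + 0)/(2·50) ≡ 35/27. 27⁻¹ ≡ 46 (mod 73), so λ ≡ 35·46 ≡ 4.
  x = λ² - 67 - 67 = 16 - 134 ≡ 28; y = λ·(67 - 28) - 50 ≡ 33. → (28, 33)
4G = (28, 33).
Next 2H:
Repeated addition: build up to 2H.
2H: tangent at (16, 60): λ = (3·16² + 0)/(2·60) ≡ 38/47. 47⁻¹ ≡ 14 (mod 73), so λ ≡ 38·14 ≡ 21.
  x = λ² - 16 - 16 = 441 - 32 ≡ 44; y = λ·(16 - 44) - 60 ≡ 9. → (44, 9)
2H = (44, 9).
Finally 4G + 2H:
(28, 33) + (44, 9). λ = (9 - 33)/(44 - 28) ≡ 49/16 mod 73. 16⁻¹ ≡ 32 (mod 73), so λ ≡ 35.
  x = λ² - 28 - 44 = 1225 - 72 ≡ 58; y = λ·(28 - 58) - 33 ≡ 12. → (58, 12)

(58, 12)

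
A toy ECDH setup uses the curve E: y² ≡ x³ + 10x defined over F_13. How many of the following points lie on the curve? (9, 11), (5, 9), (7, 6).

(9, 11): 11² ≡ 4, rhs ≡ 0 → off.
(5, 9): 9² ≡ 3, rhs ≡ 6 → off.
(7, 6): 6² ≡ 10, rhs ≡ 10 → on.

1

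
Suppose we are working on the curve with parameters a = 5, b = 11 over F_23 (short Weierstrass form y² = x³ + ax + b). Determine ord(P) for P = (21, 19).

2P: tangent at (21, 19): λ = (3·21² + 5)/(2·19) ≡ 17/15. 15⁻¹ ≡ 20 (mod 23), so λ ≡ 17·20 ≡ 18.
  x = λ² - 21 - 21 = 324 - 42 ≡ 6; y = λ·(21 - 6) - 19 ≡ 21. → (6, 21)
3P: (6, 21) + (21, 19). λ = (19 - 21)/(21 - 6) ≡ 21/15 mod 23. 15⁻¹ ≡ 20 (mod 23) since 15·20 = 300 ≡ 1, so λ ≡ 6.
  x = λ² - 6 - 21 = 36 - 27 ≡ 9; y = λ·(6 - 9) - 21 ≡ 7. → (9, 7)
4P: (9, 7) + (21, 19). λ = (19 - 7)/(21 - 9) ≡ 12/12 mod 23. 12⁻¹ ≡ 2 (mod 23) since 12·2 = 24 ≡ 1, so λ ≡ 1.
  x = λ² - 9 - 21 = 1 - 30 ≡ 17; y = λ·(9 - 17) - 7 ≡ 8. → (17, 8)
5P: (17, 8) + (21, 19). λ = (19 - 8)/(21 - 17) ≡ 11/4 mod 23. 4⁻¹ ≡ 6 (mod 23), so λ ≡ 20.
  x = λ² - 17 - 21 = 400 - 38 ≡ 17; y = λ·(17 - 17) - 8 ≡ 15. → (17, 15)
6P: (17, 15) + (21, 19). λ = (19 - 15)/(21 - 17) ≡ 4/4 mod 23. 4⁻¹ ≡ 6 (mod 23) since 4·6 = 24 ≡ 1, so λ ≡ 1.
  x = λ² - 17 - 21 = 1 - 38 ≡ 9; y = λ·(17 - 9) - 15 ≡ 16. → (9, 16)
7P: (9, 16) + (21, 19). λ = (19 - 16)/(21 - 9) ≡ 3/12 mod 23. 12⁻¹ ≡ 2 (mod 23), so λ ≡ 6.
  x = λ² - 9 - 21 = 36 - 30 ≡ 6; y = λ·(9 - 6) - 16 ≡ 2. → (6, 2)
8P: (6, 2) + (21, 19). λ = (19 - 2)/(21 - 6) ≡ 17/15 mod 23. 15⁻¹ ≡ 20 (mod 23), so λ ≡ 18.
  x = λ² - 6 - 21 = 324 - 27 ≡ 21; y = λ·(6 - 21) - 2 ≡ 4. → (21, 4)
9P: (21, 4) + (21, 19): same x and y₁ ≡ -y₂, so the sum is 𝒪.
9P = 𝒪, so the order is 9.

9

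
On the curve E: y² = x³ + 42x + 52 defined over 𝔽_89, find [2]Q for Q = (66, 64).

(37, 4)

tangent at (66, 64): λ = (3·66² + 42)/(2·64) ≡ 27/39. 39⁻¹ ≡ 16 (mod 89) since 39·16 = 624 ≡ 1, so λ ≡ 27·16 ≡ 76.
  x = λ² - 66 - 66 = 5776 - 132 ≡ 37; y = λ·(66 - 37) - 64 ≡ 4. → (37, 4)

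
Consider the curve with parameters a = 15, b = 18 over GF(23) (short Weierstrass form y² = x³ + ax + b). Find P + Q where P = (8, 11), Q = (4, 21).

(0, 15)

(8, 11) + (4, 21). λ = (21 - 11)/(4 - 8) ≡ 10/19 mod 23. 19⁻¹ ≡ 17 (mod 23), so λ ≡ 9.
  x = λ² - 8 - 4 = 81 - 12 ≡ 0; y = λ·(8 - 0) - 11 ≡ 15. → (0, 15)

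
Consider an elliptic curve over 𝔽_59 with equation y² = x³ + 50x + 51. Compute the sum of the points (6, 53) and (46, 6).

(36, 56)

(6, 53) + (46, 6). λ = (6 - 53)/(46 - 6) ≡ 12/40 mod 59. 40⁻¹ ≡ 31 (mod 59), so λ ≡ 18.
  x = λ² - 6 - 46 = 324 - 52 ≡ 36; y = λ·(6 - 36) - 53 ≡ 56. → (36, 56)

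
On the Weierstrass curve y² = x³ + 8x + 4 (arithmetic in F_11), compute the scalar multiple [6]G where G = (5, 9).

(4, 1)

Double-and-add on 6 = (110)₂. Start with G = (5, 9) for the leading 1-bit.
double: tangent at (5, 9): λ = (3·5² + 8)/(2·9) ≡ 6/7. 7⁻¹ ≡ 8 (mod 11), so λ ≡ 6·8 ≡ 4.
  x = λ² - 5 - 5 = 16 - 10 ≡ 6; y = λ·(5 - 6) - 9 ≡ 9. → (6, 9)
add G: (6, 9) + (5, 9). λ = (9 - 9)/(5 - 6) ≡ 0/10 mod 11. 10⁻¹ ≡ 10 (mod 11), so λ ≡ 0.
  x = λ² - 6 - 5 = 0 - 11 ≡ 0; y = λ·(6 - 0) - 9 ≡ 2. → (0, 2)
double: tangent at (0, 2): λ = (3·0² + 8)/(2·2) ≡ 8/4. 4⁻¹ ≡ 3 (mod 11), so λ ≡ 8·3 ≡ 2.
  x = λ² - 0 - 0 = 4 - 0 ≡ 4; y = λ·(0 - 4) - 2 ≡ 1. → (4, 1)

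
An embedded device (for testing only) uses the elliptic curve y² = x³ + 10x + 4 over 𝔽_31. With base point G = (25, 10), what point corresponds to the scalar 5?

(28, 3)

Double-and-add on 5 = (101)₂. Start with G = (25, 10) for the leading 1-bit.
double: tangent at (25, 10): λ = (3·25² + 10)/(2·10) ≡ 25/20. 20⁻¹ ≡ 14 (mod 31) since 20·14 = 280 ≡ 1, so λ ≡ 25·14 ≡ 9.
  x = λ² - 25 - 25 = 81 - 50 ≡ 0; y = λ·(25 - 0) - 10 ≡ 29. → (0, 29)
double: tangent at (0, 29): λ = (3·0² + 10)/(2·29) ≡ 10/27. 27⁻¹ ≡ 23 (mod 31) since 27·23 = 621 ≡ 1, so λ ≡ 10·23 ≡ 13.
  x = λ² - 0 - 0 = 169 - 0 ≡ 14; y = λ·(0 - 14) - 29 ≡ 6. → (14, 6)
add G: (14, 6) + (25, 10). λ = (10 - 6)/(25 - 14) ≡ 4/11 mod 31. 11⁻¹ ≡ 17 (mod 31) since 11·17 = 187 ≡ 1, so λ ≡ 6.
  x = λ² - 14 - 25 = 36 - 39 ≡ 28; y = λ·(14 - 28) - 6 ≡ 3. → (28, 3)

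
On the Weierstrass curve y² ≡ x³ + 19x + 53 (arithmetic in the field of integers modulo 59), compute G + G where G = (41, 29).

tangent at (41, 29): λ = (3·41² + 19)/(2·29) ≡ 47/58. 58⁻¹ ≡ 58 (mod 59), so λ ≡ 47·58 ≡ 12.
  x = λ² - 41 - 41 = 144 - 82 ≡ 3; y = λ·(41 - 3) - 29 ≡ 14. → (3, 14)

(3, 14)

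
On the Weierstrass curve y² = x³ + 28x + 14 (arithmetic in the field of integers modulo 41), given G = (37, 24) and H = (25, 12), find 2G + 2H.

(24, 23)

First 2G:
Repeated addition: build up to 2G.
2G: tangent at (37, 24): λ = (3·37² + 28)/(2·24) ≡ 35/7. 7⁻¹ ≡ 6 (mod 41) since 7·6 = 42 ≡ 1, so λ ≡ 35·6 ≡ 5.
  x = λ² - 37 - 37 = 25 - 74 ≡ 33; y = λ·(37 - 33) - 24 ≡ 37. → (33, 37)
2G = (33, 37).
Next 2H:
Repeated addition: build up to 2H.
2H: tangent at (25, 12): λ = (3·25² + 28)/(2·12) ≡ 17/24. 24⁻¹ ≡ 12 (mod 41) since 24·12 = 288 ≡ 1, so λ ≡ 17·12 ≡ 40.
  x = λ² - 25 - 25 = 1600 - 50 ≡ 33; y = λ·(25 - 33) - 12 ≡ 37. → (33, 37)
2H = (33, 37).
Finally 2G + 2H:
tangent at (33, 37): λ = (3·33² + 28)/(2·37) ≡ 15/33. 33⁻¹ ≡ 5 (mod 41), so λ ≡ 15·5 ≡ 34.
  x = λ² - 33 - 33 = 1156 - 66 ≡ 24; y = λ·(33 - 24) - 37 ≡ 23. → (24, 23)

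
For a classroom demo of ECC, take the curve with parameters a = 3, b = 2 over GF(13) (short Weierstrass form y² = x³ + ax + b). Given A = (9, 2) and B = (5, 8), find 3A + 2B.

(2, 9)

First 3A:
Repeated addition: build up to 3A.
2A: tangent at (9, 2): λ = (3·9² + 3)/(2·2) ≡ 12/4. 4⁻¹ ≡ 10 (mod 13), so λ ≡ 12·10 ≡ 3.
  x = λ² - 9 - 9 = 9 - 18 ≡ 4; y = λ·(9 - 4) - 2 ≡ 0. → (4, 0)
3A: (4, 0) + (9, 2). λ = (2 - 0)/(9 - 4) ≡ 2/5 mod 13. 5⁻¹ ≡ 8 (mod 13), so λ ≡ 3.
  x = λ² - 4 - 9 = 9 - 13 ≡ 9; y = λ·(4 - 9) - 0 ≡ 11. → (9, 11)
3A = (9, 11).
Next 2B:
Repeated addition: build up to 2B.
2B: tangent at (5, 8): λ = (3·5² + 3)/(2·8) ≡ 0/3. 3⁻¹ ≡ 9 (mod 13), so λ ≡ 0·9 ≡ 0.
  x = λ² - 5 - 5 = 0 - 10 ≡ 3; y = λ·(5 - 3) - 8 ≡ 5. → (3, 5)
2B = (3, 5).
Finally 3A + 2B:
(9, 11) + (3, 5). λ = (5 - 11)/(3 - 9) ≡ 7/7 mod 13. 7⁻¹ ≡ 2 (mod 13), so λ ≡ 1.
  x = λ² - 9 - 3 = 1 - 12 ≡ 2; y = λ·(9 - 2) - 11 ≡ 9. → (2, 9)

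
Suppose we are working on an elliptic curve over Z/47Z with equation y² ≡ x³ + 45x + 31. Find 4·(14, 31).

(10, 20)

Write Q = (14, 31).
Repeated addition: build up to 4Q.
2Q: tangent at (14, 31): λ = (3·14² + 45)/(2·31) ≡ 22/15. 15⁻¹ ≡ 22 (mod 47), so λ ≡ 22·22 ≡ 14.
  x = λ² - 14 - 14 = 196 - 28 ≡ 27; y = λ·(14 - 27) - 31 ≡ 22. → (27, 22)
3Q: (27, 22) + (14, 31). λ = (31 - 22)/(14 - 27) ≡ 9/34 mod 47. 34⁻¹ ≡ 18 (mod 47), so λ ≡ 21.
  x = λ² - 27 - 14 = 441 - 41 ≡ 24; y = λ·(27 - 24) - 22 ≡ 41. → (24, 41)
4Q: (24, 41) + (14, 31). λ = (31 - 41)/(14 - 24) ≡ 37/37 mod 47. 37⁻¹ ≡ 14 (mod 47) since 37·14 = 518 ≡ 1, so λ ≡ 1.
  x = λ² - 24 - 14 = 1 - 38 ≡ 10; y = λ·(24 - 10) - 41 ≡ 20. → (10, 20)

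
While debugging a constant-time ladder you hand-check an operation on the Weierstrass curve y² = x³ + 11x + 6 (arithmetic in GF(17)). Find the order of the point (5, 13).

10

2P: tangent at (5, 13): λ = (3·5² + 11)/(2·13) ≡ 1/9. 9⁻¹ ≡ 2 (mod 17), so λ ≡ 1·2 ≡ 2.
  x = λ² - 5 - 5 = 4 - 10 ≡ 11; y = λ·(5 - 11) - 13 ≡ 9. → (11, 9)
3P: (11, 9) + (5, 13). λ = (13 - 9)/(5 - 11) ≡ 4/11 mod 17. 11⁻¹ ≡ 14 (mod 17), so λ ≡ 5.
  x = λ² - 11 - 5 = 25 - 16 ≡ 9; y = λ·(11 - 9) - 9 ≡ 1. → (9, 1)
4P: (9, 1) + (5, 13). λ = (13 - 1)/(5 - 9) ≡ 12/13 mod 17. 13⁻¹ ≡ 4 (mod 17), so λ ≡ 14.
  x = λ² - 9 - 5 = 196 - 14 ≡ 12; y = λ·(9 - 12) - 1 ≡ 8. → (12, 8)
5P: (12, 8) + (5, 13). λ = (13 - 8)/(5 - 12) ≡ 5/10 mod 17. 10⁻¹ ≡ 12 (mod 17), so λ ≡ 9.
  x = λ² - 12 - 5 = 81 - 17 ≡ 13; y = λ·(12 - 13) - 8 ≡ 0. → (13, 0)
6P: (13, 0) + (5, 13). λ = (13 - 0)/(5 - 13) ≡ 13/9 mod 17. 9⁻¹ ≡ 2 (mod 17) since 9·2 = 18 ≡ 1, so λ ≡ 9.
  x = λ² - 13 - 5 = 81 - 18 ≡ 12; y = λ·(13 - 12) - 0 ≡ 9. → (12, 9)
7P: (12, 9) + (5, 13). λ = (13 - 9)/(5 - 12) ≡ 4/10 mod 17. 10⁻¹ ≡ 12 (mod 17), so λ ≡ 14.
  x = λ² - 12 - 5 = 196 - 17 ≡ 9; y = λ·(12 - 9) - 9 ≡ 16. → (9, 16)
8P: (9, 16) + (5, 13). λ = (13 - 16)/(5 - 9) ≡ 14/13 mod 17. 13⁻¹ ≡ 4 (mod 17) since 13·4 = 52 ≡ 1, so λ ≡ 5.
  x = λ² - 9 - 5 = 25 - 14 ≡ 11; y = λ·(9 - 11) - 16 ≡ 8. → (11, 8)
9P: (11, 8) + (5, 13). λ = (13 - 8)/(5 - 11) ≡ 5/11 mod 17. 11⁻¹ ≡ 14 (mod 17), so λ ≡ 2.
  x = λ² - 11 - 5 = 4 - 16 ≡ 5; y = λ·(11 - 5) - 8 ≡ 4. → (5, 4)
10P: (5, 4) + (5, 13): same x and y₁ ≡ -y₂, so the sum is ∞.
10P = ∞, so the order is 10.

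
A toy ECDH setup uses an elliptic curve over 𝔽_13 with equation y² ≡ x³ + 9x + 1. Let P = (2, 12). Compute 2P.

(12, 2)

tangent at (2, 12): λ = (3·2² + 9)/(2·12) ≡ 8/11. 11⁻¹ ≡ 6 (mod 13), so λ ≡ 8·6 ≡ 9.
  x = λ² - 2 - 2 = 81 - 4 ≡ 12; y = λ·(2 - 12) - 12 ≡ 2. → (12, 2)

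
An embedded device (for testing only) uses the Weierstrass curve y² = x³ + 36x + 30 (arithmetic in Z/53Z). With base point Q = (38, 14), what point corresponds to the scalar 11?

O

Double-and-add on 11 = (1011)₂. Start with Q = (38, 14) for the leading 1-bit.
double: tangent at (38, 14): λ = (3·38² + 36)/(2·14) ≡ 22/28. 28⁻¹ ≡ 36 (mod 53), so λ ≡ 22·36 ≡ 50.
  x = λ² - 38 - 38 = 2500 - 76 ≡ 39; y = λ·(38 - 39) - 14 ≡ 42. → (39, 42)
double: tangent at (39, 42): λ = (3·39² + 36)/(2·42) ≡ 41/31. 31⁻¹ ≡ 12 (mod 53), so λ ≡ 41·12 ≡ 15.
  x = λ² - 39 - 39 = 225 - 78 ≡ 41; y = λ·(39 - 41) - 42 ≡ 34. → (41, 34)
add Q: (41, 34) + (38, 14). λ = (14 - 34)/(38 - 41) ≡ 33/50 mod 53. 50⁻¹ ≡ 35 (mod 53), so λ ≡ 42.
  x = λ² - 41 - 38 = 1764 - 79 ≡ 42; y = λ·(41 - 42) - 34 ≡ 30. → (42, 30)
double: tangent at (42, 30): λ = (3·42² + 36)/(2·30) ≡ 28/7. 7⁻¹ ≡ 38 (mod 53) since 7·38 = 266 ≡ 1, so λ ≡ 28·38 ≡ 4.
  x = λ² - 42 - 42 = 16 - 84 ≡ 38; y = λ·(42 - 38) - 30 ≡ 39. → (38, 39)
add Q: (38, 39) + (38, 14): same x and y₁ ≡ -y₂, so the sum is 𝒪.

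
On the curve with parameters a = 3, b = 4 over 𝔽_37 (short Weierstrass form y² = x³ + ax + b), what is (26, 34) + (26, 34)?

tangent at (26, 34): λ = (3·26² + 3)/(2·34) ≡ 33/31. 31⁻¹ ≡ 6 (mod 37), so λ ≡ 33·6 ≡ 13.
  x = λ² - 26 - 26 = 169 - 52 ≡ 6; y = λ·(26 - 6) - 34 ≡ 4. → (6, 4)

(6, 4)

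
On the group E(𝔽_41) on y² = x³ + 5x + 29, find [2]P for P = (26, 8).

tangent at (26, 8): λ = (3·26² + 5)/(2·8) ≡ 24/16. 16⁻¹ ≡ 18 (mod 41) since 16·18 = 288 ≡ 1, so λ ≡ 24·18 ≡ 22.
  x = λ² - 26 - 26 = 484 - 52 ≡ 22; y = λ·(26 - 22) - 8 ≡ 39. → (22, 39)

(22, 39)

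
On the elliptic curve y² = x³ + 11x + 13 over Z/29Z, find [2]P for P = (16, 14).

tangent at (16, 14): λ = (3·16² + 11)/(2·14) ≡ 25/28. 28⁻¹ ≡ 28 (mod 29), so λ ≡ 25·28 ≡ 4.
  x = λ² - 16 - 16 = 16 - 32 ≡ 13; y = λ·(16 - 13) - 14 ≡ 27. → (13, 27)

(13, 27)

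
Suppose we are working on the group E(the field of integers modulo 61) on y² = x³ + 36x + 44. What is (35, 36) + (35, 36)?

tangent at (35, 36): λ = (3·35² + 36)/(2·36) ≡ 51/11. 11⁻¹ ≡ 50 (mod 61), so λ ≡ 51·50 ≡ 49.
  x = λ² - 35 - 35 = 2401 - 70 ≡ 13; y = λ·(35 - 13) - 36 ≡ 5. → (13, 5)

(13, 5)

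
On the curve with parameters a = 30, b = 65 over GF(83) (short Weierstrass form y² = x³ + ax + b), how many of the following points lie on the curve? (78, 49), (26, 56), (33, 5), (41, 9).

(78, 49): 49² ≡ 77, rhs ≡ 39 → off.
(26, 56): 56² ≡ 65, rhs ≡ 78 → off.
(33, 5): 5² ≡ 25, rhs ≡ 57 → off.
(41, 9): 9² ≡ 81, rhs ≡ 81 → on.

1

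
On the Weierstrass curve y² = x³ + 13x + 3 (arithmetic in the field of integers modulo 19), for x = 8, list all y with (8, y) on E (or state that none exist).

7, 12

x³ + 13x + 3 = 619 ≡ 11 (mod 19).
Square roots of 11 mod 19: 7 and 12 (since 7² = 49 ≡ 11).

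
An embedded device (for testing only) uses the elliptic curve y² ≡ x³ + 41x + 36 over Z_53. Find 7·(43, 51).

Write G = (43, 51).
Double-and-add on 7 = (111)₂. Start with G = (43, 51) for the leading 1-bit.
double: tangent at (43, 51): λ = (3·43² + 41)/(2·51) ≡ 23/49. 49⁻¹ ≡ 13 (mod 53), so λ ≡ 23·13 ≡ 34.
  x = λ² - 43 - 43 = 1156 - 86 ≡ 10; y = λ·(43 - 10) - 51 ≡ 11. → (10, 11)
add G: (10, 11) + (43, 51). λ = (51 - 11)/(43 - 10) ≡ 40/33 mod 53. 33⁻¹ ≡ 45 (mod 53), so λ ≡ 51.
  x = λ² - 10 - 43 = 2601 - 53 ≡ 4; y = λ·(10 - 4) - 11 ≡ 30. → (4, 30)
double: tangent at (4, 30): λ = (3·4² + 41)/(2·30) ≡ 36/7. 7⁻¹ ≡ 38 (mod 53), so λ ≡ 36·38 ≡ 43.
  x = λ² - 4 - 4 = 1849 - 8 ≡ 39; y = λ·(4 - 39) - 30 ≡ 2. → (39, 2)
add G: (39, 2) + (43, 51). λ = (51 - 2)/(43 - 39) ≡ 49/4 mod 53. 4⁻¹ ≡ 40 (mod 53) since 4·40 = 160 ≡ 1, so λ ≡ 52.
  x = λ² - 39 - 43 = 2704 - 82 ≡ 25; y = λ·(39 - 25) - 2 ≡ 37. → (25, 37)

(25, 37)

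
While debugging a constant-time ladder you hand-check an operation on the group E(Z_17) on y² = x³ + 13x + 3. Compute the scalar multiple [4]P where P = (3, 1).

(3, 1)

Double-and-add on 4 = (100)₂. Start with P = (3, 1) for the leading 1-bit.
double: tangent at (3, 1): λ = (3·3² + 13)/(2·1) ≡ 6/2. 2⁻¹ ≡ 9 (mod 17) since 2·9 = 18 ≡ 1, so λ ≡ 6·9 ≡ 3.
  x = λ² - 3 - 3 = 9 - 6 ≡ 3; y = λ·(3 - 3) - 1 ≡ 16. → (3, 16)
double: tangent at (3, 16): λ = (3·3² + 13)/(2·16) ≡ 6/15. 15⁻¹ ≡ 8 (mod 17), so λ ≡ 6·8 ≡ 14.
  x = λ² - 3 - 3 = 196 - 6 ≡ 3; y = λ·(3 - 3) - 16 ≡ 1. → (3, 1)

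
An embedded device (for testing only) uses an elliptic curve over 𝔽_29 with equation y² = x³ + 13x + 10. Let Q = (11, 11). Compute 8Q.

Repeated addition: build up to 8Q.
2Q: tangent at (11, 11): λ = (3·11² + 13)/(2·11) ≡ 28/22. 22⁻¹ ≡ 4 (mod 29), so λ ≡ 28·4 ≡ 25.
  x = λ² - 11 - 11 = 625 - 22 ≡ 23; y = λ·(11 - 23) - 11 ≡ 8. → (23, 8)
3Q: (23, 8) + (11, 11). λ = (11 - 8)/(11 - 23) ≡ 3/17 mod 29. 17⁻¹ ≡ 12 (mod 29) since 17·12 = 204 ≡ 1, so λ ≡ 7.
  x = λ² - 23 - 11 = 49 - 34 ≡ 15; y = λ·(23 - 15) - 8 ≡ 19. → (15, 19)
4Q: (15, 19) + (11, 11). λ = (11 - 19)/(11 - 15) ≡ 21/25 mod 29. 25⁻¹ ≡ 7 (mod 29) since 25·7 = 175 ≡ 1, so λ ≡ 2.
  x = λ² - 15 - 11 = 4 - 26 ≡ 7; y = λ·(15 - 7) - 19 ≡ 26. → (7, 26)
5Q: (7, 26) + (11, 11). λ = (11 - 26)/(11 - 7) ≡ 14/4 mod 29. 4⁻¹ ≡ 22 (mod 29) since 4·22 = 88 ≡ 1, so λ ≡ 18.
  x = λ² - 7 - 11 = 324 - 18 ≡ 16; y = λ·(7 - 16) - 26 ≡ 15. → (16, 15)
6Q: (16, 15) + (11, 11). λ = (11 - 15)/(11 - 16) ≡ 25/24 mod 29. 24⁻¹ ≡ 23 (mod 29) since 24·23 = 552 ≡ 1, so λ ≡ 24.
  x = λ² - 16 - 11 = 576 - 27 ≡ 27; y = λ·(16 - 27) - 15 ≡ 11. → (27, 11)
7Q: (27, 11) + (11, 11). λ = (11 - 11)/(11 - 27) ≡ 0/13 mod 29. 13⁻¹ ≡ 9 (mod 29), so λ ≡ 0.
  x = λ² - 27 - 11 = 0 - 38 ≡ 20; y = λ·(27 - 20) - 11 ≡ 18. → (20, 18)
8Q: (20, 18) + (11, 11). λ = (11 - 18)/(11 - 20) ≡ 22/20 mod 29. 20⁻¹ ≡ 16 (mod 29), so λ ≡ 4.
  x = λ² - 20 - 11 = 16 - 31 ≡ 14; y = λ·(20 - 14) - 18 ≡ 6. → (14, 6)

(14, 6)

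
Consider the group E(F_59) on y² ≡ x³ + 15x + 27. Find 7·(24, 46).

Write G = (24, 46).
Repeated addition: build up to 7G.
2G: tangent at (24, 46): λ = (3·24² + 15)/(2·46) ≡ 32/33. 33⁻¹ ≡ 34 (mod 59) since 33·34 = 1122 ≡ 1, so λ ≡ 32·34 ≡ 26.
  x = λ² - 24 - 24 = 676 - 48 ≡ 38; y = λ·(24 - 38) - 46 ≡ 3. → (38, 3)
3G: (38, 3) + (24, 46). λ = (46 - 3)/(24 - 38) ≡ 43/45 mod 59. 45⁻¹ ≡ 21 (mod 59), so λ ≡ 18.
  x = λ² - 38 - 24 = 324 - 62 ≡ 26; y = λ·(38 - 26) - 3 ≡ 36. → (26, 36)
4G: (26, 36) + (24, 46). λ = (46 - 36)/(24 - 26) ≡ 10/57 mod 59. 57⁻¹ ≡ 29 (mod 59), so λ ≡ 54.
  x = λ² - 26 - 24 = 2916 - 50 ≡ 34; y = λ·(26 - 34) - 36 ≡ 4. → (34, 4)
5G: (34, 4) + (24, 46). λ = (46 - 4)/(24 - 34) ≡ 42/49 mod 59. 49⁻¹ ≡ 53 (mod 59) since 49·53 = 2597 ≡ 1, so λ ≡ 43.
  x = λ² - 34 - 24 = 1849 - 58 ≡ 21; y = λ·(34 - 21) - 4 ≡ 24. → (21, 24)
6G: (21, 24) + (24, 46). λ = (46 - 24)/(24 - 21) ≡ 22/3 mod 59. 3⁻¹ ≡ 20 (mod 59) since 3·20 = 60 ≡ 1, so λ ≡ 27.
  x = λ² - 21 - 24 = 729 - 45 ≡ 35; y = λ·(21 - 35) - 24 ≡ 11. → (35, 11)
7G: (35, 11) + (24, 46). λ = (46 - 11)/(24 - 35) ≡ 35/48 mod 59. 48⁻¹ ≡ 16 (mod 59) since 48·16 = 768 ≡ 1, so λ ≡ 29.
  x = λ² - 35 - 24 = 841 - 59 ≡ 15; y = λ·(35 - 15) - 11 ≡ 38. → (15, 38)

(15, 38)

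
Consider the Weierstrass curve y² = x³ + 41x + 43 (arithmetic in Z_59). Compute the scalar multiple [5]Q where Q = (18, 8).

(14, 36)

Repeated addition: build up to 5Q.
2Q: tangent at (18, 8): λ = (3·18² + 41)/(2·8) ≡ 10/16. 16⁻¹ ≡ 48 (mod 59) since 16·48 = 768 ≡ 1, so λ ≡ 10·48 ≡ 8.
  x = λ² - 18 - 18 = 64 - 36 ≡ 28; y = λ·(18 - 28) - 8 ≡ 30. → (28, 30)
3Q: (28, 30) + (18, 8). λ = (8 - 30)/(18 - 28) ≡ 37/49 mod 59. 49⁻¹ ≡ 53 (mod 59), so λ ≡ 14.
  x = λ² - 28 - 18 = 196 - 46 ≡ 32; y = λ·(28 - 32) - 30 ≡ 32. → (32, 32)
4Q: (32, 32) + (18, 8). λ = (8 - 32)/(18 - 32) ≡ 35/45 mod 59. 45⁻¹ ≡ 21 (mod 59) since 45·21 = 945 ≡ 1, so λ ≡ 27.
  x = λ² - 32 - 18 = 729 - 50 ≡ 30; y = λ·(32 - 30) - 32 ≡ 22. → (30, 22)
5Q: (30, 22) + (18, 8). λ = (8 - 22)/(18 - 30) ≡ 45/47 mod 59. 47⁻¹ ≡ 54 (mod 59) since 47·54 = 2538 ≡ 1, so λ ≡ 11.
  x = λ² - 30 - 18 = 121 - 48 ≡ 14; y = λ·(30 - 14) - 22 ≡ 36. → (14, 36)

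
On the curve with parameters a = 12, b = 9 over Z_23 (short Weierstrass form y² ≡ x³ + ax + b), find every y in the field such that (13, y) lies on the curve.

4, 19

x³ + 12x + 9 = 2362 ≡ 16 (mod 23).
Square roots of 16 mod 23: 4 and 19 (since 4² = 16 ≡ 16).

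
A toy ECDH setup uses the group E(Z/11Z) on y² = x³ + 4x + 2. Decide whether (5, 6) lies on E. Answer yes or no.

no

y² = 6² ≡ 3; x³ + 4x + 2 = 147 ≡ 4 (mod 11). 3 ≠ 4.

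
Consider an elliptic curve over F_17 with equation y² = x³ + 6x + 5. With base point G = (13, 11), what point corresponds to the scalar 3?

Repeated addition: build up to 3G.
2G: tangent at (13, 11): λ = (3·13² + 6)/(2·11) ≡ 3/5. 5⁻¹ ≡ 7 (mod 17) since 5·7 = 35 ≡ 1, so λ ≡ 3·7 ≡ 4.
  x = λ² - 13 - 13 = 16 - 26 ≡ 7; y = λ·(13 - 7) - 11 ≡ 13. → (7, 13)
3G: (7, 13) + (13, 11). λ = (11 - 13)/(13 - 7) ≡ 15/6 mod 17. 6⁻¹ ≡ 3 (mod 17) since 6·3 = 18 ≡ 1, so λ ≡ 11.
  x = λ² - 7 - 13 = 121 - 20 ≡ 16; y = λ·(7 - 16) - 13 ≡ 7. → (16, 7)

(16, 7)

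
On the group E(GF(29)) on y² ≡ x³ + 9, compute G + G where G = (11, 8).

(20, 18)

tangent at (11, 8): λ = (3·11² + 0)/(2·8) ≡ 15/16. 16⁻¹ ≡ 20 (mod 29), so λ ≡ 15·20 ≡ 10.
  x = λ² - 11 - 11 = 100 - 22 ≡ 20; y = λ·(11 - 20) - 8 ≡ 18. → (20, 18)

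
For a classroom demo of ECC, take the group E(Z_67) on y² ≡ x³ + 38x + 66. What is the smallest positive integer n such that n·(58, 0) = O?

2P: (58, 0) + (58, 0): same x and y₁ ≡ -y₂, so the sum is O.
2P = O, so the order is 2.

2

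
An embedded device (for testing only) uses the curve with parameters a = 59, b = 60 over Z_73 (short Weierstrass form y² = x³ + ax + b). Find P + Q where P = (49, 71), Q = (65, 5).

(49, 71) + (65, 5). λ = (5 - 71)/(65 - 49) ≡ 7/16 mod 73. 16⁻¹ ≡ 32 (mod 73) since 16·32 = 512 ≡ 1, so λ ≡ 5.
  x = λ² - 49 - 65 = 25 - 114 ≡ 57; y = λ·(49 - 57) - 71 ≡ 35. → (57, 35)

(57, 35)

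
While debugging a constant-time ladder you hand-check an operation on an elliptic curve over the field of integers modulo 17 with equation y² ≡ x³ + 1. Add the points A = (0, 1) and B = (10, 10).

(0, 1) + (10, 10). λ = (10 - 1)/(10 - 0) ≡ 9/10 mod 17. 10⁻¹ ≡ 12 (mod 17) since 10·12 = 120 ≡ 1, so λ ≡ 6.
  x = λ² - 0 - 10 = 36 - 10 ≡ 9; y = λ·(0 - 9) - 1 ≡ 13. → (9, 13)

(9, 13)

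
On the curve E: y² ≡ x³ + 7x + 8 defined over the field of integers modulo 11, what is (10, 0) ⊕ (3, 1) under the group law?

(10, 0) + (3, 1). λ = (1 - 0)/(3 - 10) ≡ 1/4 mod 11. 4⁻¹ ≡ 3 (mod 11) since 4·3 = 12 ≡ 1, so λ ≡ 3.
  x = λ² - 10 - 3 = 9 - 13 ≡ 7; y = λ·(10 - 7) - 0 ≡ 9. → (7, 9)

(7, 9)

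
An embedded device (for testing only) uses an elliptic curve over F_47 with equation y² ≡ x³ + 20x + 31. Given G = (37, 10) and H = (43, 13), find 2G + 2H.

First 2G:
Repeated addition: build up to 2G.
2G: tangent at (37, 10): λ = (3·37² + 20)/(2·10) ≡ 38/20. 20⁻¹ ≡ 40 (mod 47), so λ ≡ 38·40 ≡ 16.
  x = λ² - 37 - 37 = 256 - 74 ≡ 41; y = λ·(37 - 41) - 10 ≡ 20. → (41, 20)
2G = (41, 20).
Next 2H:
Repeated addition: build up to 2H.
2H: tangent at (43, 13): λ = (3·43² + 20)/(2·13) ≡ 21/26. 26⁻¹ ≡ 38 (mod 47), so λ ≡ 21·38 ≡ 46.
  x = λ² - 43 - 43 = 2116 - 86 ≡ 9; y = λ·(43 - 9) - 13 ≡ 0. → (9, 0)
2H = (9, 0).
Finally 2G + 2H:
(41, 20) + (9, 0). λ = (0 - 20)/(9 - 41) ≡ 27/15 mod 47. 15⁻¹ ≡ 22 (mod 47) since 15·22 = 330 ≡ 1, so λ ≡ 30.
  x = λ² - 41 - 9 = 900 - 50 ≡ 4; y = λ·(41 - 4) - 20 ≡ 9. → (4, 9)

(4, 9)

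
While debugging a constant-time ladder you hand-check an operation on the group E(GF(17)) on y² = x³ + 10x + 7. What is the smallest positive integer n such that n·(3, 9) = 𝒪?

2P: tangent at (3, 9): λ = (3·3² + 10)/(2·9) ≡ 3/1. 1⁻¹ ≡ 1 (mod 17), so λ ≡ 3·1 ≡ 3.
  x = λ² - 3 - 3 = 9 - 6 ≡ 3; y = λ·(3 - 3) - 9 ≡ 8. → (3, 8)
3P: (3, 8) + (3, 9): same x and y₁ ≡ -y₂, so the sum is 𝒪.
3P = 𝒪, so the order is 3.

3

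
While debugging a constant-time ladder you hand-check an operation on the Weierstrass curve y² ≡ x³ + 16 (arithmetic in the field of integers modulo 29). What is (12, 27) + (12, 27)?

tangent at (12, 27): λ = (3·12² + 0)/(2·27) ≡ 26/25. 25⁻¹ ≡ 7 (mod 29) since 25·7 = 175 ≡ 1, so λ ≡ 26·7 ≡ 8.
  x = λ² - 12 - 12 = 64 - 24 ≡ 11; y = λ·(12 - 11) - 27 ≡ 10. → (11, 10)

(11, 10)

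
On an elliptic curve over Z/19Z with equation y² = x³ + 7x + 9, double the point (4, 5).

(8, 11)

tangent at (4, 5): λ = (3·4² + 7)/(2·5) ≡ 17/10. 10⁻¹ ≡ 2 (mod 19), so λ ≡ 17·2 ≡ 15.
  x = λ² - 4 - 4 = 225 - 8 ≡ 8; y = λ·(4 - 8) - 5 ≡ 11. → (8, 11)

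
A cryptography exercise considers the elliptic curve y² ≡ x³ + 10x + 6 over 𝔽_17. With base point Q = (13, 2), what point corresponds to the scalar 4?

(1, 0)

Repeated addition: build up to 4Q.
2Q: tangent at (13, 2): λ = (3·13² + 10)/(2·2) ≡ 7/4. 4⁻¹ ≡ 13 (mod 17) since 4·13 = 52 ≡ 1, so λ ≡ 7·13 ≡ 6.
  x = λ² - 13 - 13 = 36 - 26 ≡ 10; y = λ·(13 - 10) - 2 ≡ 16. → (10, 16)
3Q: (10, 16) + (13, 2). λ = (2 - 16)/(13 - 10) ≡ 3/3 mod 17. 3⁻¹ ≡ 6 (mod 17) since 3·6 = 18 ≡ 1, so λ ≡ 1.
  x = λ² - 10 - 13 = 1 - 23 ≡ 12; y = λ·(10 - 12) - 16 ≡ 16. → (12, 16)
4Q: (12, 16) + (13, 2). λ = (2 - 16)/(13 - 12) ≡ 3/1 mod 17. 1⁻¹ ≡ 1 (mod 17), so λ ≡ 3.
  x = λ² - 12 - 13 = 9 - 25 ≡ 1; y = λ·(12 - 1) - 16 ≡ 0. → (1, 0)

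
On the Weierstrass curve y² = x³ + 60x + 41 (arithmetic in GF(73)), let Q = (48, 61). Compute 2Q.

tangent at (48, 61): λ = (3·48² + 60)/(2·61) ≡ 37/49. 49⁻¹ ≡ 3 (mod 73) since 49·3 = 147 ≡ 1, so λ ≡ 37·3 ≡ 38.
  x = λ² - 48 - 48 = 1444 - 96 ≡ 34; y = λ·(48 - 34) - 61 ≡ 33. → (34, 33)

(34, 33)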